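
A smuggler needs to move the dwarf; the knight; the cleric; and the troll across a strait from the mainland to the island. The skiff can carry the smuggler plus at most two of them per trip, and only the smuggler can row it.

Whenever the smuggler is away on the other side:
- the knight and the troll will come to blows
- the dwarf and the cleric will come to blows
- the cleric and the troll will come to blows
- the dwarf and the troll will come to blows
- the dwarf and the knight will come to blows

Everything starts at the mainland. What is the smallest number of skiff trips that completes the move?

5

Counting alone: the smuggler can take at most 2 across per trip to the island, so moving all 4 needs at least 2 loaded trips out, with a return between consecutive ones — at least 3 crossings.
The safety rule pushes this higher. Following every safe sequence of crossings, the most of the 4 that can be at the island as the skiff arrives there on crossing 3 is 3 — never all 4.
So no plan with fewer than 5 crossings exists, and this one achieves 5:
1. Smuggler goes to the island with the dwarf and the troll.
2. Smuggler goes back to the mainland with the dwarf.
3. Smuggler goes to the island with the cleric and the knight.
4. Smuggler goes back to the mainland with the troll.
5. Smuggler goes to the island with the dwarf and the troll.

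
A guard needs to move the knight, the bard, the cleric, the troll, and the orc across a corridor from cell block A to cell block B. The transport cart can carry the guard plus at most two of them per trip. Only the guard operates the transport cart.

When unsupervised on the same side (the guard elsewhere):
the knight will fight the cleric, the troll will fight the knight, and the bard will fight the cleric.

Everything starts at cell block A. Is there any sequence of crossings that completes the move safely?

Yes

1. Guard goes to cell block B with the bard and the knight.  [cell block A: the cleric, the orc, the troll | cell block B: the bard, the knight]
2. Guard goes back to cell block A alone.  [cell block A: the cleric, the orc, the troll | cell block B: the bard, the knight]
3. Guard goes to cell block B with the orc.  [cell block A: the cleric, the troll | cell block B: the bard, the knight, the orc]
4. Guard goes back to cell block A alone.  [cell block A: the cleric, the troll | cell block B: the bard, the knight, the orc]
5. Guard goes to cell block B with the cleric and the troll.  [cell block A: — | cell block B: the bard, the cleric, the knight, the orc, the troll]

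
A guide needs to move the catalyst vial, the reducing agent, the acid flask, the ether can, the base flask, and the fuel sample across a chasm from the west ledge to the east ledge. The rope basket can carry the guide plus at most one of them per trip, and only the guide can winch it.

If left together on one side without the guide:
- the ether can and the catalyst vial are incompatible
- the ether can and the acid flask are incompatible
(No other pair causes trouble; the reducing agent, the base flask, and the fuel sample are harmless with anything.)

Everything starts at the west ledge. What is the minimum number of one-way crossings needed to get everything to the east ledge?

13

Counting alone: the guide can take at most 1 across per trip to the east ledge, so moving all 6 needs at least 6 loaded trips out, with a return between consecutive ones — at least 11 crossings.
The safety rule pushes this higher. Following every safe sequence of crossings, the most of the 6 that can be at the east ledge as the rope basket arrives there on crossing 11 is 5 — never all 6.
So no plan with fewer than 13 crossings exists, and this one achieves 13:
1. Guide goes to the east ledge with the ether can.
2. Guide goes back to the west ledge alone.
3. Guide goes to the east ledge with the catalyst vial.
4. Guide goes back to the west ledge with the ether can.
5. Guide goes to the east ledge with the acid flask.
6. Guide goes back to the west ledge alone.
7. Guide goes to the east ledge with the reducing agent.
8. Guide goes back to the west ledge alone.
9. Guide goes to the east ledge with the base flask.
10. Guide goes back to the west ledge alone.
11. Guide goes to the east ledge with the fuel sample.
12. Guide goes back to the west ledge alone.
13. Guide goes to the east ledge with the ether can.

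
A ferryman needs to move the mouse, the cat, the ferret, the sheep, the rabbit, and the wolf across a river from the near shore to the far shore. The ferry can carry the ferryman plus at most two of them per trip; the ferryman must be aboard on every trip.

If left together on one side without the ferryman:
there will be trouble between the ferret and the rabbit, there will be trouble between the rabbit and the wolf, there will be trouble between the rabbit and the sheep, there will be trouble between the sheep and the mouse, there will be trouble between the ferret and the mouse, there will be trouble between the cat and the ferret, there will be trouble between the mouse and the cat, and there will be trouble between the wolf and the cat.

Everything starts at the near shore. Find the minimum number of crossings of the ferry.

Whatever the first load, the items left behind include a forbidden pair without the ferryman. No opening move is safe, so no plan exists.

impossible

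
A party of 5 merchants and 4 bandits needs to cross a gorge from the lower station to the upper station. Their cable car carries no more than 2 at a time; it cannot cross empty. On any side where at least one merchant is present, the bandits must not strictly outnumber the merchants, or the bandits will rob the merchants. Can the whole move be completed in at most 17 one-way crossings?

Yes

Yes — this plan uses 15 crossings (≤ 17):
1. 2 bandits → the upper station.  (the lower station: 5M 2B; the upper station: 0M 2B)
2. 1 bandit ← the lower station.  (the lower station: 5M 3B; the upper station: 0M 1B)
3. 2 bandits → the upper station.  (the lower station: 5M 1B; the upper station: 0M 3B)
4. 1 bandit ← the lower station.  (the lower station: 5M 2B; the upper station: 0M 2B)
5. 2 merchants → the upper station.  (the lower station: 3M 2B; the upper station: 2M 2B)
6. 1 bandit ← the lower station.  (the lower station: 3M 3B; the upper station: 2M 1B)
7. 1 merchant and 1 bandit → the upper station.  (the lower station: 2M 2B; the upper station: 3M 2B)
8. 1 merchant ← the lower station.  (the lower station: 3M 2B; the upper station: 2M 2B)
9. 1 merchant and 1 bandit → the upper station.  (the lower station: 2M 1B; the upper station: 3M 3B)
10. 1 bandit ← the lower station.  (the lower station: 2M 2B; the upper station: 3M 2B)
11. 1 merchant and 1 bandit → the upper station.  (the lower station: 1M 1B; the upper station: 4M 3B)
12. 1 merchant ← the lower station.  (the lower station: 2M 1B; the upper station: 3M 3B)
13. 1 merchant and 1 bandit → the upper station.  (the lower station: 1M 0B; the upper station: 4M 4B)
14. 1 bandit ← the lower station.  (the lower station: 1M 1B; the upper station: 4M 3B)
15. 1 merchant and 1 bandit → the upper station.  (the lower station: 0M 0B; the upper station: 5M 4B)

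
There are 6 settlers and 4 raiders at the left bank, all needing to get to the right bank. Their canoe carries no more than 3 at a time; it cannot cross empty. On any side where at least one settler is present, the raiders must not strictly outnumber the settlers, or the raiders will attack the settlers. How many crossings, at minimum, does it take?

Counting alone: each trip to the right bank takes at most 3 across and each return brings at least 1 back, so after t trips out (and t−1 returns) at most 3t − (t−1) of the 10 are across; that first reaches 10 at t = 5, so at least 9 crossings are needed.
The plan below uses exactly 9 crossings, so it is optimal:
1. 2 raiders → the right bank.  (the left bank: 6S 2R; the right bank: 0S 2R)
2. 1 raider ← the left bank.  (the left bank: 6S 3R; the right bank: 0S 1R)
3. 3 raiders → the right bank.  (the left bank: 6S 0R; the right bank: 0S 4R)
4. 1 raider ← the left bank.  (the left bank: 6S 1R; the right bank: 0S 3R)
5. 3 settlers → the right bank.  (the left bank: 3S 1R; the right bank: 3S 3R)
6. 1 raider ← the left bank.  (the left bank: 3S 2R; the right bank: 3S 2R)
7. 1 settler and 2 raiders → the right bank.  (the left bank: 2S 0R; the right bank: 4S 4R)
8. 1 raider ← the left bank.  (the left bank: 2S 1R; the right bank: 4S 3R)
9. 2 settlers and 1 raider → the right bank.  (the left bank: 0S 0R; the right bank: 6S 4R)

9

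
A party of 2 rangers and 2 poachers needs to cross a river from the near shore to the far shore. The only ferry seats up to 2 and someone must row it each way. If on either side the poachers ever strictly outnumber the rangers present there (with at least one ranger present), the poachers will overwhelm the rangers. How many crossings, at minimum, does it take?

Counting alone: each trip to the far shore takes at most 2 across and each return brings at least 1 back, so after t trips out (and t−1 returns) at most 2t − (t−1) of the 4 are across; that first reaches 4 at t = 3, so at least 5 crossings are needed.
The plan below uses exactly 5 crossings, so it is optimal:
1. 2 poachers → the far shore.  (the near shore: 2R 0P; the far shore: 0R 2P)
2. 1 poacher ← the near shore.  (the near shore: 2R 1P; the far shore: 0R 1P)
3. 2 rangers → the far shore.  (the near shore: 0R 1P; the far shore: 2R 1P)
4. 1 poacher ← the near shore.  (the near shore: 0R 2P; the far shore: 2R 0P)
5. 2 poachers → the far shore.  (the near shore: 0R 0P; the far shore: 2R 2P)

5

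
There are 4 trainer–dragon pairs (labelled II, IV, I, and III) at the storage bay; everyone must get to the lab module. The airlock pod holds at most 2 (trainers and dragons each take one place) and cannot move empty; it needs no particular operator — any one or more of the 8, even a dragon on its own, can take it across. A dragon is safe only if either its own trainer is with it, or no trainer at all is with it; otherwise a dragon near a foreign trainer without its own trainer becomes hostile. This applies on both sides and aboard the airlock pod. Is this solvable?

Following every safe sequence of crossings from the start, the most of the 8 that can be at the lab module as the airlock pod arrives there on crossings 1, 3, 5 is 2, 3, 4 respectively; the best ever achieved is 4 of 8.
From crossing 7 on, no configuration arises that was not already reachable earlier: only 44 distinct safe configurations (who is on which side, and where the airlock pod is) can ever be reached, none of them has everyone across, and every continuation just revisits them. So no valid plan exists.

No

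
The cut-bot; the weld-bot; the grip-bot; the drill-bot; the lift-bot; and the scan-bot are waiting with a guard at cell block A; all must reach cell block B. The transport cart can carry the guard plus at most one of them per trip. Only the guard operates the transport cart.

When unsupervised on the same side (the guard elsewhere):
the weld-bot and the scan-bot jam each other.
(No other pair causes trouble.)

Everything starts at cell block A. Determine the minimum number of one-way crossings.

11

Counting alone: the guard can take at most 1 across per trip to cell block B, so moving all 6 needs at least 6 loaded trips out, with a return between consecutive ones — at least 11 crossings.
The plan below uses exactly 11 crossings, so it is optimal:
1. Guard goes to cell block B with the weld-bot.  [cell block A: the cut-bot, the drill-bot, the grip-bot, the lift-bot, the scan-bot | cell block B: the weld-bot]
2. Guard goes back to cell block A alone.  [cell block A: the cut-bot, the drill-bot, the grip-bot, the lift-bot, the scan-bot | cell block B: the weld-bot]
3. Guard goes to cell block B with the cut-bot.  [cell block A: the drill-bot, the grip-bot, the lift-bot, the scan-bot | cell block B: the cut-bot, the weld-bot]
4. Guard goes back to cell block A alone.  [cell block A: the drill-bot, the grip-bot, the lift-bot, the scan-bot | cell block B: the cut-bot, the weld-bot]
5. Guard goes to cell block B with the grip-bot.  [cell block A: the drill-bot, the lift-bot, the scan-bot | cell block B: the cut-bot, the grip-bot, the weld-bot]
6. Guard goes back to cell block A alone.  [cell block A: the drill-bot, the lift-bot, the scan-bot | cell block B: the cut-bot, the grip-bot, the weld-bot]
7. Guard goes to cell block B with the drill-bot.  [cell block A: the lift-bot, the scan-bot | cell block B: the cut-bot, the drill-bot, the grip-bot, the weld-bot]
8. Guard goes back to cell block A alone.  [cell block A: the lift-bot, the scan-bot | cell block B: the cut-bot, the drill-bot, the grip-bot, the weld-bot]
9. Guard goes to cell block B with the lift-bot.  [cell block A: the scan-bot | cell block B: the cut-bot, the drill-bot, the grip-bot, the lift-bot, the weld-bot]
10. Guard goes back to cell block A alone.  [cell block A: the scan-bot | cell block B: the cut-bot, the drill-bot, the grip-bot, the lift-bot, the weld-bot]
11. Guard goes to cell block B with the scan-bot.  [cell block A: — | cell block B: the cut-bot, the drill-bot, the grip-bot, the lift-bot, the scan-bot, the weld-bot]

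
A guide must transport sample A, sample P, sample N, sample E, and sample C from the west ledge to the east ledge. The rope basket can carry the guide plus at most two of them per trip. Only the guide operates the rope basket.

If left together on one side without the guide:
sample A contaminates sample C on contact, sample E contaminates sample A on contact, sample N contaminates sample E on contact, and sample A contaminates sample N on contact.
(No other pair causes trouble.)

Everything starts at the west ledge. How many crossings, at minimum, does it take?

7

Counting alone: the guide can take at most 2 across per trip to the east ledge, so moving all 5 needs at least 3 loaded trips out, with a return between consecutive ones — at least 5 crossings.
The safety rule pushes this higher. Following every safe sequence of crossings, the most of the 5 that can be at the east ledge as the rope basket arrives there on crossing 5 is 4 — never all 5.
So no plan with fewer than 7 crossings exists, and this one achieves 7:
1. Guide goes to the east ledge with sample A and sample N.
2. Guide goes back to the west ledge with sample A.
3. Guide goes to the east ledge with sample A and sample P.
4. Guide goes back to the west ledge with sample A.
5. Guide goes to the east ledge with sample A and sample C.
6. Guide goes back to the west ledge with sample A.
7. Guide goes to the east ledge with sample A and sample E.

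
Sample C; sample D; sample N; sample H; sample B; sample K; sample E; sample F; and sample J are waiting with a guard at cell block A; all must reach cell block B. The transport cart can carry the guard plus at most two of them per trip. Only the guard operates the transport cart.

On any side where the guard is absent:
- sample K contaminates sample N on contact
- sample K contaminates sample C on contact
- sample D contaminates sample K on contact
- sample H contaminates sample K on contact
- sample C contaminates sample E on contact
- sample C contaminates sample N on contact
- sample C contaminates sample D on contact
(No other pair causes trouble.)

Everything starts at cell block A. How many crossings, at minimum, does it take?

15

Counting alone: the guard can take at most 2 across per trip to cell block B, so moving all 9 needs at least 5 loaded trips out, with a return between consecutive ones — at least 9 crossings.
The safety rule pushes this higher. Following every safe sequence of crossings, the most of the 9 that can be at cell block B as the transport cart arrives there on crossings 9, 11, 13 is 6, 7, 8 respectively — never all 9.
So no plan with fewer than 15 crossings exists, and this one achieves 15:
1. Guard goes to cell block B with sample C and sample K.  [cell block A: sample B, sample D, sample E, sample F, sample H, sample J, sample N | cell block B: sample C, sample K]
2. Guard goes back to cell block A with sample C.  [cell block A: sample B, sample C, sample D, sample E, sample F, sample H, sample J, sample N | cell block B: sample K]
3. Guard goes to cell block B with sample C and sample H.  [cell block A: sample B, sample D, sample E, sample F, sample J, sample N | cell block B: sample C, sample H, sample K]
4. Guard goes back to cell block A with sample K.  [cell block A: sample B, sample D, sample E, sample F, sample J, sample K, sample N | cell block B: sample C, sample H]
5. Guard goes to cell block B with sample D and sample N.  [cell block A: sample B, sample E, sample F, sample J, sample K | cell block B: sample C, sample D, sample H, sample N]
6. Guard goes back to cell block A with sample C.  [cell block A: sample B, sample C, sample E, sample F, sample J, sample K | cell block B: sample D, sample H, sample N]
7. Guard goes to cell block B with sample B and sample C.  [cell block A: sample E, sample F, sample J, sample K | cell block B: sample B, sample C, sample D, sample H, sample N]
8. Guard goes back to cell block A with sample C.  [cell block A: sample C, sample E, sample F, sample J, sample K | cell block B: sample B, sample D, sample H, sample N]
9. Guard goes to cell block B with sample C and sample E.  [cell block A: sample F, sample J, sample K | cell block B: sample B, sample C, sample D, sample E, sample H, sample N]
10. Guard goes back to cell block A with sample C.  [cell block A: sample C, sample F, sample J, sample K | cell block B: sample B, sample D, sample E, sample H, sample N]
11. Guard goes to cell block B with sample C and sample F.  [cell block A: sample J, sample K | cell block B: sample B, sample C, sample D, sample E, sample F, sample H, sample N]
12. Guard goes back to cell block A with sample C.  [cell block A: sample C, sample J, sample K | cell block B: sample B, sample D, sample E, sample F, sample H, sample N]
13. Guard goes to cell block B with sample C and sample J.  [cell block A: sample K | cell block B: sample B, sample C, sample D, sample E, sample F, sample H, sample J, sample N]
14. Guard goes back to cell block A with sample C.  [cell block A: sample C, sample K | cell block B: sample B, sample D, sample E, sample F, sample H, sample J, sample N]
15. Guard goes to cell block B with sample C and sample K.  [cell block A: — | cell block B: sample B, sample C, sample D, sample E, sample F, sample H, sample J, sample K, sample N]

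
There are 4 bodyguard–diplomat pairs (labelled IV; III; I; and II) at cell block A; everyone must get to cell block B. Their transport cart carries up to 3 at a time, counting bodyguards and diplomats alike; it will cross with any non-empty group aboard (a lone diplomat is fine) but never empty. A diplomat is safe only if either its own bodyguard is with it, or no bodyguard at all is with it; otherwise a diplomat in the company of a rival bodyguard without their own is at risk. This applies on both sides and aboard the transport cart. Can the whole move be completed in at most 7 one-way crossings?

Counting alone: each trip to cell block B takes at most 3 across and each return brings at least 1 back, so after t trips out (and t−1 returns) at most 3t − (t−1) of the 8 are across; that first reaches 8 at t = 4, so at least 7 crossings are needed.
The safety rule pushes this higher. Following every safe sequence of crossings, the most of the 8 that can be at cell block B as the transport cart arrives there on crossing 7 is 7 — never all 8.
So the move cannot be finished within 7 crossings. (The shortest complete plan takes 9:)
1. bodyguard IV and diplomat IV cross → cell block B.
2. bodyguard IV crosses ← cell block A.
3. bodyguard III, bodyguard IV, and diplomat III cross → cell block B.
4. bodyguard IV and diplomat IV cross ← cell block A.
5. bodyguard I, bodyguard II, and bodyguard IV cross → cell block B.
6. diplomat III crosses ← cell block A.
7. diplomat III and diplomat IV cross → cell block B.
8. diplomat IV crosses ← cell block A.
9. diplomat I, diplomat II, and diplomat IV cross → cell block B.

No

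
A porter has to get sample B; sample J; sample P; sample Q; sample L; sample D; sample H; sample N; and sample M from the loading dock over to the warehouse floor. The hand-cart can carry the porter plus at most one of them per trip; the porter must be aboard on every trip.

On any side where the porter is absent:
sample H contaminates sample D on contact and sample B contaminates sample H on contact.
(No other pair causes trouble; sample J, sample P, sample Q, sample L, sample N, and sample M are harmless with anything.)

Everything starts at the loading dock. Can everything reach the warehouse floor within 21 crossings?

Yes — this plan uses 19 crossings (≤ 21):
1. Porter goes to the warehouse floor with sample H.  [the loading dock: sample B, sample D, sample J, sample L, sample M, sample N, sample P, sample Q | the warehouse floor: sample H]
2. Porter goes back to the loading dock alone.  [the loading dock: sample B, sample D, sample J, sample L, sample M, sample N, sample P, sample Q | the warehouse floor: sample H]
3. Porter goes to the warehouse floor with sample B.  [the loading dock: sample D, sample J, sample L, sample M, sample N, sample P, sample Q | the warehouse floor: sample B, sample H]
4. Porter goes back to the loading dock with sample H.  [the loading dock: sample D, sample H, sample J, sample L, sample M, sample N, sample P, sample Q | the warehouse floor: sample B]
5. Porter goes to the warehouse floor with sample D.  [the loading dock: sample H, sample J, sample L, sample M, sample N, sample P, sample Q | the warehouse floor: sample B, sample D]
6. Porter goes back to the loading dock alone.  [the loading dock: sample H, sample J, sample L, sample M, sample N, sample P, sample Q | the warehouse floor: sample B, sample D]
7. Porter goes to the warehouse floor with sample J.  [the loading dock: sample H, sample L, sample M, sample N, sample P, sample Q | the warehouse floor: sample B, sample D, sample J]
8. Porter goes back to the loading dock alone.  [the loading dock: sample H, sample L, sample M, sample N, sample P, sample Q | the warehouse floor: sample B, sample D, sample J]
9. Porter goes to the warehouse floor with sample P.  [the loading dock: sample H, sample L, sample M, sample N, sample Q | the warehouse floor: sample B, sample D, sample J, sample P]
10. Porter goes back to the loading dock alone.  [the loading dock: sample H, sample L, sample M, sample N, sample Q | the warehouse floor: sample B, sample D, sample J, sample P]
11. Porter goes to the warehouse floor with sample Q.  [the loading dock: sample H, sample L, sample M, sample N | the warehouse floor: sample B, sample D, sample J, sample P, sample Q]
12. Porter goes back to the loading dock alone.  [the loading dock: sample H, sample L, sample M, sample N | the warehouse floor: sample B, sample D, sample J, sample P, sample Q]
13. Porter goes to the warehouse floor with sample L.  [the loading dock: sample H, sample M, sample N | the warehouse floor: sample B, sample D, sample J, sample L, sample P, sample Q]
14. Porter goes back to the loading dock alone.  [the loading dock: sample H, sample M, sample N | the warehouse floor: sample B, sample D, sample J, sample L, sample P, sample Q]
15. Porter goes to the warehouse floor with sample N.  [the loading dock: sample H, sample M | the warehouse floor: sample B, sample D, sample J, sample L, sample N, sample P, sample Q]
16. Porter goes back to the loading dock alone.  [the loading dock: sample H, sample M | the warehouse floor: sample B, sample D, sample J, sample L, sample N, sample P, sample Q]
17. Porter goes to the warehouse floor with sample M.  [the loading dock: sample H | the warehouse floor: sample B, sample D, sample J, sample L, sample M, sample N, sample P, sample Q]
18. Porter goes back to the loading dock alone.  [the loading dock: sample H | the warehouse floor: sample B, sample D, sample J, sample L, sample M, sample N, sample P, sample Q]
19. Porter goes to the warehouse floor with sample H.  [the loading dock: — | the warehouse floor: sample B, sample D, sample H, sample J, sample L, sample M, sample N, sample P, sample Q]

Yes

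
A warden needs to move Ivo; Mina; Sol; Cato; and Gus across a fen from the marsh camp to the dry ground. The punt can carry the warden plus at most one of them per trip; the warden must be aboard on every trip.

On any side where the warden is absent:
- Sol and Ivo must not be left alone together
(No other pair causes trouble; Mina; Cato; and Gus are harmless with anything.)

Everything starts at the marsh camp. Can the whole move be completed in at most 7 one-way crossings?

No

Counting alone: the warden can take at most 1 across per trip to the dry ground, so moving all 5 needs at least 5 loaded trips out, with a return between consecutive ones — at least 9 crossings.
Since 7 < 9, 7 crossings cannot be enough. (The shortest complete plan in fact takes 9:)
1. Warden goes to the dry ground with Ivo.  [the marsh camp: Cato, Gus, Mina, Sol | the dry ground: Ivo]
2. Warden goes back to the marsh camp alone.  [the marsh camp: Cato, Gus, Mina, Sol | the dry ground: Ivo]
3. Warden goes to the dry ground with Mina.  [the marsh camp: Cato, Gus, Sol | the dry ground: Ivo, Mina]
4. Warden goes back to the marsh camp alone.  [the marsh camp: Cato, Gus, Sol | the dry ground: Ivo, Mina]
5. Warden goes to the dry ground with Cato.  [the marsh camp: Gus, Sol | the dry ground: Cato, Ivo, Mina]
6. Warden goes back to the marsh camp alone.  [the marsh camp: Gus, Sol | the dry ground: Cato, Ivo, Mina]
7. Warden goes to the dry ground with Gus.  [the marsh camp: Sol | the dry ground: Cato, Gus, Ivo, Mina]
8. Warden goes back to the marsh camp alone.  [the marsh camp: Sol | the dry ground: Cato, Gus, Ivo, Mina]
9. Warden goes to the dry ground with Sol.  [the marsh camp: — | the dry ground: Cato, Gus, Ivo, Mina, Sol]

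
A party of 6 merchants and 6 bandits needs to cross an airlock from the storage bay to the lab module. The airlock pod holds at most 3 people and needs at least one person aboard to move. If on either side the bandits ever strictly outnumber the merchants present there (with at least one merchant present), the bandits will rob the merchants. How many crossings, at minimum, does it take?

impossible

Following every safe sequence of crossings from the start, the most of the 12 that can be at the lab module as the airlock pod arrives there on crossings 1, 3, 5 is 3, 5, 6 respectively; the best ever achieved is 6 of 12.
From crossing 7 on, no configuration arises that was not already reachable earlier: only 17 distinct safe configurations (who is on which side, and where the airlock pod is) can ever be reached, none of them has everyone across, and every continuation just revisits them. They are: 0 merchants + 0 bandits across (airlock pod back at the start); 0 merchants + 1 bandit across (airlock pod there); 0 merchants + 1 bandit across (airlock pod back at the start); 0 merchants + 2 bandits across (airlock pod there); 0 merchants + 2 bandits across (airlock pod back at the start); 0 merchants + 3 bandits across (airlock pod there); 0 merchants + 3 bandits across (airlock pod back at the start); 0 merchants + 4 bandits across (airlock pod there); 0 merchants + 4 bandits across (airlock pod back at the start); 0 merchants + 5 bandits across (airlock pod there); 0 merchants + 5 bandits across (airlock pod back at the start); 0 merchants + 6 bandits across (airlock pod there); 1 merchant + 1 bandit across (airlock pod there); 1 merchant + 1 bandit across (airlock pod back at the start); 2 merchants + 2 bandits across (airlock pod there); 2 merchants + 2 bandits across (airlock pod back at the start); 3 merchants + 3 bandits across (airlock pod there). So no valid plan exists.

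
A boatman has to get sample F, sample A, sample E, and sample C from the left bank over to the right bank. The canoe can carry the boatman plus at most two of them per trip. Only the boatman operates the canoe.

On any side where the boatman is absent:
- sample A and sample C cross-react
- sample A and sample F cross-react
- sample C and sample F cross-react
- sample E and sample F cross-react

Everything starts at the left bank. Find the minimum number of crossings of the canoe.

Counting alone: the boatman can take at most 2 across per trip to the right bank, so moving all 4 needs at least 2 loaded trips out, with a return between consecutive ones — at least 3 crossings.
The safety rule pushes this higher. Following every safe sequence of crossings, the most of the 4 that can be at the right bank as the canoe arrives there on crossing 3 is 3 — never all 4.
So no plan with fewer than 5 crossings exists, and this one achieves 5:
1. Boatman goes to the right bank with sample A and sample F.  [the left bank: sample C, sample E | the right bank: sample A, sample F]
2. Boatman goes back to the left bank with sample F.  [the left bank: sample C, sample E, sample F | the right bank: sample A]
3. Boatman goes to the right bank with sample E and sample F.  [the left bank: sample C | the right bank: sample A, sample E, sample F]
4. Boatman goes back to the left bank with sample F.  [the left bank: sample C, sample F | the right bank: sample A, sample E]
5. Boatman goes to the right bank with sample C and sample F.  [the left bank: — | the right bank: sample A, sample C, sample E, sample F]

5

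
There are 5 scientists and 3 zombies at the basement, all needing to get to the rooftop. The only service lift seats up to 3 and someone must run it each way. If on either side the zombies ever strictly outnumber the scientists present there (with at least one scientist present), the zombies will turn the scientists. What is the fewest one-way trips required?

7

Counting alone: each trip to the rooftop takes at most 3 across and each return brings at least 1 back, so after t trips out (and t−1 returns) at most 3t − (t−1) of the 8 are across; that first reaches 8 at t = 4, so at least 7 crossings are needed.
The plan below uses exactly 7 crossings, so it is optimal:
1. 2 zombies → the rooftop.  (the basement: 5S 1Z; the rooftop: 0S 2Z)
2. 1 zombie ← the basement.  (the basement: 5S 2Z; the rooftop: 0S 1Z)
3. 2 scientists and 1 zombie → the rooftop.  (the basement: 3S 1Z; the rooftop: 2S 2Z)
4. 1 zombie ← the basement.  (the basement: 3S 2Z; the rooftop: 2S 1Z)
5. 1 scientist and 2 zombies → the rooftop.  (the basement: 2S 0Z; the rooftop: 3S 3Z)
6. 1 zombie ← the basement.  (the basement: 2S 1Z; the rooftop: 3S 2Z)
7. 2 scientists and 1 zombie → the rooftop.  (the basement: 0S 0Z; the rooftop: 5S 3Z)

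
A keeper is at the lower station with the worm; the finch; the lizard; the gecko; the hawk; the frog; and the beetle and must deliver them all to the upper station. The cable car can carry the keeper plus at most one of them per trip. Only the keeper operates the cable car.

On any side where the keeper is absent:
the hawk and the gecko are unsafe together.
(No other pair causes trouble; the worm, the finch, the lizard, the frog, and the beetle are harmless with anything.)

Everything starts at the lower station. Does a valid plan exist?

1. Keeper goes to the upper station with the gecko.  [the lower station: the beetle, the finch, the frog, the hawk, the lizard, the worm | the upper station: the gecko]
2. Keeper goes back to the lower station alone.  [the lower station: the beetle, the finch, the frog, the hawk, the lizard, the worm | the upper station: the gecko]
3. Keeper goes to the upper station with the worm.  [the lower station: the beetle, the finch, the frog, the hawk, the lizard | the upper station: the gecko, the worm]
4. Keeper goes back to the lower station alone.  [the lower station: the beetle, the finch, the frog, the hawk, the lizard | the upper station: the gecko, the worm]
5. Keeper goes to the upper station with the finch.  [the lower station: the beetle, the frog, the hawk, the lizard | the upper station: the finch, the gecko, the worm]
6. Keeper goes back to the lower station alone.  [the lower station: the beetle, the frog, the hawk, the lizard | the upper station: the finch, the gecko, the worm]
7. Keeper goes to the upper station with the lizard.  [the lower station: the beetle, the frog, the hawk | the upper station: the finch, the gecko, the lizard, the worm]
8. Keeper goes back to the lower station alone.  [the lower station: the beetle, the frog, the hawk | the upper station: the finch, the gecko, the lizard, the worm]
9. Keeper goes to the upper station with the frog.  [the lower station: the beetle, the hawk | the upper station: the finch, the frog, the gecko, the lizard, the worm]
10. Keeper goes back to the lower station alone.  [the lower station: the beetle, the hawk | the upper station: the finch, the frog, the gecko, the lizard, the worm]
11. Keeper goes to the upper station with the beetle.  [the lower station: the hawk | the upper station: the beetle, the finch, the frog, the gecko, the lizard, the worm]
12. Keeper goes back to the lower station alone.  [the lower station: the hawk | the upper station: the beetle, the finch, the frog, the gecko, the lizard, the worm]
13. Keeper goes to the upper station with the hawk.  [the lower station: — | the upper station: the beetle, the finch, the frog, the gecko, the hawk, the lizard, the worm]

Yes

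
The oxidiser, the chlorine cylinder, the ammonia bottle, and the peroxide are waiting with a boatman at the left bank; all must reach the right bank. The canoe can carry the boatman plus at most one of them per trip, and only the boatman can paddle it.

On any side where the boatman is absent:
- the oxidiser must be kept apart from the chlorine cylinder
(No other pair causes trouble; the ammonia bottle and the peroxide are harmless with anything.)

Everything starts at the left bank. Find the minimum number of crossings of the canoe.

7

Counting alone: the boatman can take at most 1 across per trip to the right bank, so moving all 4 needs at least 4 loaded trips out, with a return between consecutive ones — at least 7 crossings.
The plan below uses exactly 7 crossings, so it is optimal:
1. Boatman goes to the right bank with the oxidiser.  [the left bank: the ammonia bottle, the chlorine cylinder, the peroxide | the right bank: the oxidiser]
2. Boatman goes back to the left bank alone.  [the left bank: the ammonia bottle, the chlorine cylinder, the peroxide | the right bank: the oxidiser]
3. Boatman goes to the right bank with the ammonia bottle.  [the left bank: the chlorine cylinder, the peroxide | the right bank: the ammonia bottle, the oxidiser]
4. Boatman goes back to the left bank alone.  [the left bank: the chlorine cylinder, the peroxide | the right bank: the ammonia bottle, the oxidiser]
5. Boatman goes to the right bank with the peroxide.  [the left bank: the chlorine cylinder | the right bank: the ammonia bottle, the oxidiser, the peroxide]
6. Boatman goes back to the left bank alone.  [the left bank: the chlorine cylinder | the right bank: the ammonia bottle, the oxidiser, the peroxide]
7. Boatman goes to the right bank with the chlorine cylinder.  [the left bank: — | the right bank: the ammonia bottle, the chlorine cylinder, the oxidiser, the peroxide]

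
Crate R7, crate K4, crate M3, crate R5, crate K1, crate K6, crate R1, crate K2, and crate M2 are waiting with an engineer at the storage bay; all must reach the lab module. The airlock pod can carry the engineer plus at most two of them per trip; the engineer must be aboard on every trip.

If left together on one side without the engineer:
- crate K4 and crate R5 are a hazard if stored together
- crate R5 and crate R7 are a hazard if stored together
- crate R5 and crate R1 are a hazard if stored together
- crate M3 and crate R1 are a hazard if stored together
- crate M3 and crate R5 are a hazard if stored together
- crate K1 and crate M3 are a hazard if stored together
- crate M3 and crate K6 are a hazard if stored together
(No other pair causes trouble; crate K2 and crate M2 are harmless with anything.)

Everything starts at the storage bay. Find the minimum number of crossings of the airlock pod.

15

Counting alone: the engineer can take at most 2 across per trip to the lab module, so moving all 9 needs at least 5 loaded trips out, with a return between consecutive ones — at least 9 crossings.
The safety rule pushes this higher. Following every safe sequence of crossings, the most of the 9 that can be at the lab module as the airlock pod arrives there on crossings 9, 11, 13 is 6, 7, 8 respectively — never all 9.
So no plan with fewer than 15 crossings exists, and this one achieves 15:
1. Engineer goes to the lab module with crate M3 and crate R5.  [the storage bay: crate K1, crate K2, crate K4, crate K6, crate M2, crate R1, crate R7 | the lab module: crate M3, crate R5]
2. Engineer goes back to the storage bay with crate M3.  [the storage bay: crate K1, crate K2, crate K4, crate K6, crate M2, crate M3, crate R1, crate R7 | the lab module: crate R5]
3. Engineer goes to the lab module with crate M3 and crate R7.  [the storage bay: crate K1, crate K2, crate K4, crate K6, crate M2, crate R1 | the lab module: crate M3, crate R5, crate R7]
4. Engineer goes back to the storage bay with crate R5.  [the storage bay: crate K1, crate K2, crate K4, crate K6, crate M2, crate R1, crate R5 | the lab module: crate M3, crate R7]
5. Engineer goes to the lab module with crate K4 and crate R5.  [the storage bay: crate K1, crate K2, crate K6, crate M2, crate R1 | the lab module: crate K4, crate M3, crate R5, crate R7]
6. Engineer goes back to the storage bay with crate R5.  [the storage bay: crate K1, crate K2, crate K6, crate M2, crate R1, crate R5 | the lab module: crate K4, crate M3, crate R7]
7. Engineer goes to the lab module with crate K2 and crate R5.  [the storage bay: crate K1, crate K6, crate M2, crate R1 | the lab module: crate K2, crate K4, crate M3, crate R5, crate R7]
8. Engineer goes back to the storage bay with crate R5.  [the storage bay: crate K1, crate K6, crate M2, crate R1, crate R5 | the lab module: crate K2, crate K4, crate M3, crate R7]
9. Engineer goes to the lab module with crate M2 and crate R5.  [the storage bay: crate K1, crate K6, crate R1 | the lab module: crate K2, crate K4, crate M2, crate M3, crate R5, crate R7]
10. Engineer goes back to the storage bay with crate R5.  [the storage bay: crate K1, crate K6, crate R1, crate R5 | the lab module: crate K2, crate K4, crate M2, crate M3, crate R7]
11. Engineer goes to the lab module with crate K1 and crate R1.  [the storage bay: crate K6, crate R5 | the lab module: crate K1, crate K2, crate K4, crate M2, crate M3, crate R1, crate R7]
12. Engineer goes back to the storage bay with crate M3.  [the storage bay: crate K6, crate M3, crate R5 | the lab module: crate K1, crate K2, crate K4, crate M2, crate R1, crate R7]
13. Engineer goes to the lab module with crate K6 and crate M3.  [the storage bay: crate R5 | the lab module: crate K1, crate K2, crate K4, crate K6, crate M2, crate M3, crate R1, crate R7]
14. Engineer goes back to the storage bay with crate M3.  [the storage bay: crate M3, crate R5 | the lab module: crate K1, crate K2, crate K4, crate K6, crate M2, crate R1, crate R7]
15. Engineer goes to the lab module with crate M3 and crate R5.  [the storage bay: — | the lab module: crate K1, crate K2, crate K4, crate K6, crate M2, crate M3, crate R1, crate R5, crate R7]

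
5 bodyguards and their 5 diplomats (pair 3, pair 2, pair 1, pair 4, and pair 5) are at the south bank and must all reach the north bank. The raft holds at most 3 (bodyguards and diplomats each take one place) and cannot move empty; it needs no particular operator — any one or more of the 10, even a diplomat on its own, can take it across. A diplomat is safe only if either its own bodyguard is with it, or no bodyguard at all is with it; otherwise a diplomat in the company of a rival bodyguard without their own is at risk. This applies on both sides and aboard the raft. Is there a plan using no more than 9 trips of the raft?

Counting alone: each trip to the north bank takes at most 3 across and each return brings at least 1 back, so after t trips out (and t−1 returns) at most 3t − (t−1) of the 10 are across; that first reaches 10 at t = 5, so at least 9 crossings are needed.
The safety rule pushes this higher. Following every safe sequence of crossings, the most of the 10 that can be at the north bank as the raft arrives there on crossing 9 is 9 — never all 10.
So the move cannot be finished within 9 crossings. (The shortest complete plan takes 11:)
1. bodyguard 3 and diplomat 3 cross → the north bank.
2. bodyguard 3 crosses ← the south bank.
3. diplomat 1, diplomat 2, and diplomat 4 cross → the north bank.
4. diplomat 3 crosses ← the south bank.
5. bodyguard 1, bodyguard 2, and bodyguard 4 cross → the north bank.
6. bodyguard 2 and diplomat 2 cross ← the south bank.
7. bodyguard 2, bodyguard 3, and bodyguard 5 cross → the north bank.
8. diplomat 1 crosses ← the south bank.
9. diplomat 2 and diplomat 3 cross → the north bank.
10. diplomat 3 crosses ← the south bank.
11. diplomat 1, diplomat 3, and diplomat 5 cross → the north bank.

No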